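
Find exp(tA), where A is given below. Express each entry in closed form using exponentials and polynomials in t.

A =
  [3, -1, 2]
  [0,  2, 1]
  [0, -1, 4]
e^{tA} =
  [exp(3*t), -t^2*exp(3*t)/2 - t*exp(3*t), t^2*exp(3*t)/2 + 2*t*exp(3*t)]
  [0, -t*exp(3*t) + exp(3*t), t*exp(3*t)]
  [0, -t*exp(3*t), t*exp(3*t) + exp(3*t)]

Strategy: write A = P · J · P⁻¹ where J is a Jordan canonical form, so e^{tA} = P · e^{tJ} · P⁻¹, and e^{tJ} can be computed block-by-block.

A has Jordan form
J =
  [3, 1, 0]
  [0, 3, 1]
  [0, 0, 3]
(up to reordering of blocks).

Per-block formulas:
  For a 3×3 Jordan block J_3(3): exp(t · J_3(3)) = e^(3t)·(I + t·N + (t^2/2)·N^2), where N is the 3×3 nilpotent shift.

After assembling e^{tJ} and conjugating by P, we get:

e^{tA} =
  [exp(3*t), -t^2*exp(3*t)/2 - t*exp(3*t), t^2*exp(3*t)/2 + 2*t*exp(3*t)]
  [0, -t*exp(3*t) + exp(3*t), t*exp(3*t)]
  [0, -t*exp(3*t), t*exp(3*t) + exp(3*t)]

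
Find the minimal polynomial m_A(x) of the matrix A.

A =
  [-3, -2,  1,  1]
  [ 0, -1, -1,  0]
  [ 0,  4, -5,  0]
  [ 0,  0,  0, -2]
x^3 + 8*x^2 + 21*x + 18

The characteristic polynomial is χ_A(x) = (x + 2)*(x + 3)^3, so the eigenvalues are known. The minimal polynomial is
  m_A(x) = Π_λ (x − λ)^{k_λ}
where k_λ is the size of the *largest* Jordan block for λ (equivalently, the smallest k with (A − λI)^k v = 0 for every generalised eigenvector v of λ).

  λ = -3: largest Jordan block has size 2, contributing (x + 3)^2
  λ = -2: largest Jordan block has size 1, contributing (x + 2)

So m_A(x) = (x + 2)*(x + 3)^2 = x^3 + 8*x^2 + 21*x + 18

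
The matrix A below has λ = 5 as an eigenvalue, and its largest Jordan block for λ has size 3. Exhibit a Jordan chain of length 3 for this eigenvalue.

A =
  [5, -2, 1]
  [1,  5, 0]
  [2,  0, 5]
A Jordan chain for λ = 5 of length 3:
v_1 = (0, -2, -4)ᵀ
v_2 = (-2, 0, 0)ᵀ
v_3 = (0, 1, 0)ᵀ

Let N = A − (5)·I. We want v_3 with N^3 v_3 = 0 but N^2 v_3 ≠ 0; then v_{j-1} := N · v_j for j = 3, …, 2.

Pick v_3 = (0, 1, 0)ᵀ.
Then v_2 = N · v_3 = (-2, 0, 0)ᵀ.
Then v_1 = N · v_2 = (0, -2, -4)ᵀ.

Sanity check: (A − (5)·I) v_1 = (0, 0, 0)ᵀ = 0. ✓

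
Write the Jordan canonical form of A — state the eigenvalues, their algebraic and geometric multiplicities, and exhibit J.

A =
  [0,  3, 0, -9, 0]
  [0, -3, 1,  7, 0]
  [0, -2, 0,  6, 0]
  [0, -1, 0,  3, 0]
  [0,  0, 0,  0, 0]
J_3(0) ⊕ J_1(0) ⊕ J_1(0)

The characteristic polynomial is
  det(x·I − A) = x^5

Eigenvalues and multiplicities (the geometric multiplicity of λ is n − rank(A − λI), which equals the number of Jordan blocks for λ):
  λ = 0: algebraic multiplicity = 5, geometric multiplicity = 3

Determining the block sizes for each eigenvalue:
  λ = 0: with am = 5 and gm = 3, the partition is not yet determined (e.g. several partitions of 5 into 3 parts exist). Let N = A − (0)·I. Computing rank(N^1) = 2, rank(N^2) = 1, rank(N^3) = 0; the number of blocks of size ≥ j is rank(N^{j−1}) − rank(N^j), giving [3, 1, 1]. So we have 1 block(s) of size 3, 2 block(s) of size 1 → block sizes [3, 1, 1]

Assembling the blocks gives a Jordan form
J =
  [0, 1, 0, 0, 0]
  [0, 0, 1, 0, 0]
  [0, 0, 0, 0, 0]
  [0, 0, 0, 0, 0]
  [0, 0, 0, 0, 0]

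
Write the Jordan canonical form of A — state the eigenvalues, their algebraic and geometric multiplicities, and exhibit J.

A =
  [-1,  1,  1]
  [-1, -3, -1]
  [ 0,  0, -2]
J_2(-2) ⊕ J_1(-2)

The characteristic polynomial is
  det(x·I − A) = x^3 + 6*x^2 + 12*x + 8 = (x + 2)^3

Eigenvalues and multiplicities (the geometric multiplicity of λ is n − rank(A − λI), which equals the number of Jordan blocks for λ):
  λ = -2: algebraic multiplicity = 3, geometric multiplicity = 2

Determining the block sizes for each eigenvalue:
  λ = -2: 2 blocks summing to 3 forces exactly one block of size 2 and the rest size 1 → block sizes [2, 1]

Assembling the blocks gives a Jordan form
J =
  [-2,  1,  0]
  [ 0, -2,  0]
  [ 0,  0, -2]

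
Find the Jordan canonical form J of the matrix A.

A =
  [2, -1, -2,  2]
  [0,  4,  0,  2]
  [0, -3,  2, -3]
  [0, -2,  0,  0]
J_2(2) ⊕ J_2(2)

The characteristic polynomial is
  det(x·I − A) = x^4 - 8*x^3 + 24*x^2 - 32*x + 16 = (x - 2)^4

Eigenvalues and multiplicities (the geometric multiplicity of λ is n − rank(A − λI), which equals the number of Jordan blocks for λ):
  λ = 2: algebraic multiplicity = 4, geometric multiplicity = 2

Determining the block sizes for each eigenvalue:
  λ = 2: with am = 4 and gm = 2, the partition is not yet determined (e.g. several partitions of 4 into 2 parts exist). Let N = A − (2)·I. Computing rank(N^1) = 2, rank(N^2) = 0; the number of blocks of size ≥ j is rank(N^{j−1}) − rank(N^j), giving [2, 2]. So we have 2 block(s) of size 2 → block sizes [2, 2]

Assembling the blocks gives a Jordan form
J =
  [2, 1, 0, 0]
  [0, 2, 0, 0]
  [0, 0, 2, 1]
  [0, 0, 0, 2]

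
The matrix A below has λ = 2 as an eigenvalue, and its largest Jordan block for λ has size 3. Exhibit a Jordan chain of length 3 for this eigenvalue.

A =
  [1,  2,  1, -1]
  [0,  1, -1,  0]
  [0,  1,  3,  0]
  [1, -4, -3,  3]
A Jordan chain for λ = 2 of length 3:
v_1 = (1, 0, 0, -1)ᵀ
v_2 = (2, -1, 1, -4)ᵀ
v_3 = (0, 1, 0, 0)ᵀ

Let N = A − (2)·I. We want v_3 with N^3 v_3 = 0 but N^2 v_3 ≠ 0; then v_{j-1} := N · v_j for j = 3, …, 2.

Pick v_3 = (0, 1, 0, 0)ᵀ.
Then v_2 = N · v_3 = (2, -1, 1, -4)ᵀ.
Then v_1 = N · v_2 = (1, 0, 0, -1)ᵀ.

Sanity check: (A − (2)·I) v_1 = (0, 0, 0, 0)ᵀ = 0. ✓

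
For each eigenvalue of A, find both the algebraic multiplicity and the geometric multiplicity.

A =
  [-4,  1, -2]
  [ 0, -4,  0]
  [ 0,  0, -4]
λ = -4: alg = 3, geom = 2

Step 1 — factor the characteristic polynomial to read off the algebraic multiplicities:
  χ_A(x) = (x + 4)^3

Step 2 — compute geometric multiplicities via the rank-nullity identity g(λ) = n − rank(A − λI):
  rank(A − (-4)·I) = 1, so dim ker(A − (-4)·I) = n − 1 = 2

Summary:
  λ = -4: algebraic multiplicity = 3, geometric multiplicity = 2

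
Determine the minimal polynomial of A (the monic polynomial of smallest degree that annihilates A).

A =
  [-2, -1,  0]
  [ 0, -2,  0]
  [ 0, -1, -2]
x^2 + 4*x + 4

The characteristic polynomial is χ_A(x) = (x + 2)^3, so the eigenvalues are known. The minimal polynomial is
  m_A(x) = Π_λ (x − λ)^{k_λ}
where k_λ is the size of the *largest* Jordan block for λ (equivalently, the smallest k with (A − λI)^k v = 0 for every generalised eigenvector v of λ).

  λ = -2: largest Jordan block has size 2, contributing (x + 2)^2

So m_A(x) = (x + 2)^2 = x^2 + 4*x + 4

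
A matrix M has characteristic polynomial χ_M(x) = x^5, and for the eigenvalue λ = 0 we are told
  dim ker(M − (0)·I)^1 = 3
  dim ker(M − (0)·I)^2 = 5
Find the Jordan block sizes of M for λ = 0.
Block sizes for λ = 0: [2, 2, 1]

From the dimensions of kernels of powers, the number of Jordan blocks of size at least j is d_j − d_{j−1} where d_j = dim ker(N^j) (with d_0 = 0). Computing the differences gives [3, 2].
The number of blocks of size exactly k is (#blocks of size ≥ k) − (#blocks of size ≥ k + 1), so the partition is: 1 block(s) of size 1, 2 block(s) of size 2.
In nonincreasing order the block sizes are [2, 2, 1].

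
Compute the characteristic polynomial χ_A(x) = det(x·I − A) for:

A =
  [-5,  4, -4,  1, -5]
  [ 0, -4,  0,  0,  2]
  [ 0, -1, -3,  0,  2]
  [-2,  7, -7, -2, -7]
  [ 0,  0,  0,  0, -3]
x^5 + 17*x^4 + 115*x^3 + 387*x^2 + 648*x + 432

Expanding det(x·I − A) (e.g. by cofactor expansion or by noting that A is similar to its Jordan form J, which has the same characteristic polynomial as A) gives
  χ_A(x) = x^5 + 17*x^4 + 115*x^3 + 387*x^2 + 648*x + 432
which factors as (x + 3)^3*(x + 4)^2. The eigenvalues (with algebraic multiplicities) are λ = -4 with multiplicity 2, λ = -3 with multiplicity 3.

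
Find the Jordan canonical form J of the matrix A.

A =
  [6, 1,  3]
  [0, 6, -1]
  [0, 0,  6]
J_3(6)

The characteristic polynomial is
  det(x·I − A) = x^3 - 18*x^2 + 108*x - 216 = (x - 6)^3

Eigenvalues and multiplicities (the geometric multiplicity of λ is n − rank(A − λI), which equals the number of Jordan blocks for λ):
  λ = 6: algebraic multiplicity = 3, geometric multiplicity = 1

Determining the block sizes for each eigenvalue:
  λ = 6: one block (gm = 1), so the single block has size am = 3 → block sizes [3]

Assembling the blocks gives a Jordan form
J =
  [6, 1, 0]
  [0, 6, 1]
  [0, 0, 6]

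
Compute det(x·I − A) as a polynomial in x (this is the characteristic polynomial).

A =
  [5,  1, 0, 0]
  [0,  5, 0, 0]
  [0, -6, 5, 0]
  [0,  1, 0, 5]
x^4 - 20*x^3 + 150*x^2 - 500*x + 625

Expanding det(x·I − A) (e.g. by cofactor expansion or by noting that A is similar to its Jordan form J, which has the same characteristic polynomial as A) gives
  χ_A(x) = x^4 - 20*x^3 + 150*x^2 - 500*x + 625
which factors as (x - 5)^4. The eigenvalues (with algebraic multiplicities) are λ = 5 with multiplicity 4.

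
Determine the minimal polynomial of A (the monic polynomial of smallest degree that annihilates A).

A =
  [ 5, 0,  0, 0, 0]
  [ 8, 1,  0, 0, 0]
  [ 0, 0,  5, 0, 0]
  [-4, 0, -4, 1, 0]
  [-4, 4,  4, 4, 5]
x^2 - 6*x + 5

The characteristic polynomial is χ_A(x) = (x - 5)^3*(x - 1)^2, so the eigenvalues are known. The minimal polynomial is
  m_A(x) = Π_λ (x − λ)^{k_λ}
where k_λ is the size of the *largest* Jordan block for λ (equivalently, the smallest k with (A − λI)^k v = 0 for every generalised eigenvector v of λ).

  λ = 1: largest Jordan block has size 1, contributing (x − 1)
  λ = 5: largest Jordan block has size 1, contributing (x − 5)

So m_A(x) = (x - 5)*(x - 1) = x^2 - 6*x + 5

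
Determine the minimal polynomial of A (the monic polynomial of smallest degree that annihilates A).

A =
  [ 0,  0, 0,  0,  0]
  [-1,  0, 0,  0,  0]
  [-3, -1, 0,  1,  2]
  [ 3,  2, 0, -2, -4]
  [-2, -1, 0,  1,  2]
x^2

The characteristic polynomial is χ_A(x) = x^5, so the eigenvalues are known. The minimal polynomial is
  m_A(x) = Π_λ (x − λ)^{k_λ}
where k_λ is the size of the *largest* Jordan block for λ (equivalently, the smallest k with (A − λI)^k v = 0 for every generalised eigenvector v of λ).

  λ = 0: largest Jordan block has size 2, contributing (x − 0)^2

So m_A(x) = x^2 = x^2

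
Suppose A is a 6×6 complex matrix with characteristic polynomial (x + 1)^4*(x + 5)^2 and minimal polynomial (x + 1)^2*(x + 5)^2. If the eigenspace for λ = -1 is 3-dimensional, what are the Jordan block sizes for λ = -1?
Block sizes for λ = -1: [2, 1, 1]

Step 1 — from the characteristic polynomial, algebraic multiplicity of λ = -1 is 4. From dim ker(A − (-1)·I) = 3, there are exactly 3 Jordan blocks for λ = -1.
Step 2 — from the minimal polynomial, the factor (x + 1)^2 tells us the largest block for λ = -1 has size 2.
Step 3 — with total size 4, 3 blocks, and largest block 2, the block sizes (in nonincreasing order) are [2, 1, 1].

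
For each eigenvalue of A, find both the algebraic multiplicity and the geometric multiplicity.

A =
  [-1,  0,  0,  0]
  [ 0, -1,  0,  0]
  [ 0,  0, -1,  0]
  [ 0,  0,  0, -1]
λ = -1: alg = 4, geom = 4

Step 1 — factor the characteristic polynomial to read off the algebraic multiplicities:
  χ_A(x) = (x + 1)^4

Step 2 — compute geometric multiplicities via the rank-nullity identity g(λ) = n − rank(A − λI):
  rank(A − (-1)·I) = 0, so dim ker(A − (-1)·I) = n − 0 = 4

Summary:
  λ = -1: algebraic multiplicity = 4, geometric multiplicity = 4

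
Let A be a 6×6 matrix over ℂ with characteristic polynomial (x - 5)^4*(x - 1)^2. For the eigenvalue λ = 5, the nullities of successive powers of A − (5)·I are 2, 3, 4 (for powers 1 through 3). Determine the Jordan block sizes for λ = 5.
Block sizes for λ = 5: [3, 1]

From the dimensions of kernels of powers, the number of Jordan blocks of size at least j is d_j − d_{j−1} where d_j = dim ker(N^j) (with d_0 = 0). Computing the differences gives [2, 1, 1].
The number of blocks of size exactly k is (#blocks of size ≥ k) − (#blocks of size ≥ k + 1), so the partition is: 1 block(s) of size 1, 1 block(s) of size 3.
In nonincreasing order the block sizes are [3, 1].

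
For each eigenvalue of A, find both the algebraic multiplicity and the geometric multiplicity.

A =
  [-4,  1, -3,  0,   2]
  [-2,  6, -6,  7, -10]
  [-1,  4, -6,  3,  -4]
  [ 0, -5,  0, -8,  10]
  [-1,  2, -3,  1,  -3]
λ = -3: alg = 5, geom = 3

Step 1 — factor the characteristic polynomial to read off the algebraic multiplicities:
  χ_A(x) = (x + 3)^5

Step 2 — compute geometric multiplicities via the rank-nullity identity g(λ) = n − rank(A − λI):
  rank(A − (-3)·I) = 2, so dim ker(A − (-3)·I) = n − 2 = 3

Summary:
  λ = -3: algebraic multiplicity = 5, geometric multiplicity = 3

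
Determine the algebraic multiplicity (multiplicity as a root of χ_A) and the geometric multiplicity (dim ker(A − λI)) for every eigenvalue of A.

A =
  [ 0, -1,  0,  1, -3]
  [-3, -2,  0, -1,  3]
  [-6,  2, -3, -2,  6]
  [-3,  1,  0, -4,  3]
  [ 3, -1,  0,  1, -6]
λ = -3: alg = 5, geom = 4

Step 1 — factor the characteristic polynomial to read off the algebraic multiplicities:
  χ_A(x) = (x + 3)^5

Step 2 — compute geometric multiplicities via the rank-nullity identity g(λ) = n − rank(A − λI):
  rank(A − (-3)·I) = 1, so dim ker(A − (-3)·I) = n − 1 = 4

Summary:
  λ = -3: algebraic multiplicity = 5, geometric multiplicity = 4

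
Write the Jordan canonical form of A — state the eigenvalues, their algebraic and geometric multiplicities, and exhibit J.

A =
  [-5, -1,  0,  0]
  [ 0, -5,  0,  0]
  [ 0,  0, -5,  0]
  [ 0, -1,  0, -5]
J_2(-5) ⊕ J_1(-5) ⊕ J_1(-5)

The characteristic polynomial is
  det(x·I − A) = x^4 + 20*x^3 + 150*x^2 + 500*x + 625 = (x + 5)^4

Eigenvalues and multiplicities (the geometric multiplicity of λ is n − rank(A − λI), which equals the number of Jordan blocks for λ):
  λ = -5: algebraic multiplicity = 4, geometric multiplicity = 3

Determining the block sizes for each eigenvalue:
  λ = -5: 3 blocks summing to 4 forces exactly one block of size 2 and the rest size 1 → block sizes [2, 1, 1]

Assembling the blocks gives a Jordan form
J =
  [-5,  1,  0,  0]
  [ 0, -5,  0,  0]
  [ 0,  0, -5,  0]
  [ 0,  0,  0, -5]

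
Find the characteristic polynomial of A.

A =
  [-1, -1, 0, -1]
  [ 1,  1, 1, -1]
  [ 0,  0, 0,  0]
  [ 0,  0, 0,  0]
x^4

Expanding det(x·I − A) (e.g. by cofactor expansion or by noting that A is similar to its Jordan form J, which has the same characteristic polynomial as A) gives
  χ_A(x) = x^4
which factors as x^4. The eigenvalues (with algebraic multiplicities) are λ = 0 with multiplicity 4.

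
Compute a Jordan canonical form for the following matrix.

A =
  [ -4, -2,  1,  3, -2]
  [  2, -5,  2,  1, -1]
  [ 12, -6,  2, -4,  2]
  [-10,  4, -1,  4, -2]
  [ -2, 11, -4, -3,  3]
J_3(0) ⊕ J_2(0)

The characteristic polynomial is
  det(x·I − A) = x^5

Eigenvalues and multiplicities (the geometric multiplicity of λ is n − rank(A − λI), which equals the number of Jordan blocks for λ):
  λ = 0: algebraic multiplicity = 5, geometric multiplicity = 2

Determining the block sizes for each eigenvalue:
  λ = 0: with am = 5 and gm = 2, the partition is not yet determined (e.g. several partitions of 5 into 2 parts exist). Let N = A − (0)·I. Computing rank(N^1) = 3, rank(N^2) = 1, rank(N^3) = 0; the number of blocks of size ≥ j is rank(N^{j−1}) − rank(N^j), giving [2, 2, 1]. So we have 1 block(s) of size 3, 1 block(s) of size 2 → block sizes [3, 2]

Assembling the blocks gives a Jordan form
J =
  [0, 1, 0, 0, 0]
  [0, 0, 1, 0, 0]
  [0, 0, 0, 0, 0]
  [0, 0, 0, 0, 1]
  [0, 0, 0, 0, 0]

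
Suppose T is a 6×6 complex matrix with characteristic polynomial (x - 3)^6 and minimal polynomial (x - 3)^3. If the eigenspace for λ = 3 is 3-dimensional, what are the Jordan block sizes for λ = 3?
Block sizes for λ = 3: [3, 2, 1]

Step 1 — from the characteristic polynomial, algebraic multiplicity of λ = 3 is 6. From dim ker(T − (3)·I) = 3, there are exactly 3 Jordan blocks for λ = 3.
Step 2 — from the minimal polynomial, the factor (x − 3)^3 tells us the largest block for λ = 3 has size 3.
Step 3 — with total size 6, 3 blocks, and largest block 3, the block sizes (in nonincreasing order) are [3, 2, 1].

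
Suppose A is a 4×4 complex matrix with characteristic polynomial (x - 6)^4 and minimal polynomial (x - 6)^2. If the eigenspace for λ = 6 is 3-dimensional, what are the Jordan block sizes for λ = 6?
Block sizes for λ = 6: [2, 1, 1]

Step 1 — from the characteristic polynomial, algebraic multiplicity of λ = 6 is 4. From dim ker(A − (6)·I) = 3, there are exactly 3 Jordan blocks for λ = 6.
Step 2 — from the minimal polynomial, the factor (x − 6)^2 tells us the largest block for λ = 6 has size 2.
Step 3 — with total size 4, 3 blocks, and largest block 2, the block sizes (in nonincreasing order) are [2, 1, 1].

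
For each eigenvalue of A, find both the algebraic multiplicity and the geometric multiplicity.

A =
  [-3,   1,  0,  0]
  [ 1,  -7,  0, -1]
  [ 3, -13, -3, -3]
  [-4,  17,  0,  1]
λ = -3: alg = 4, geom = 2

Step 1 — factor the characteristic polynomial to read off the algebraic multiplicities:
  χ_A(x) = (x + 3)^4

Step 2 — compute geometric multiplicities via the rank-nullity identity g(λ) = n − rank(A − λI):
  rank(A − (-3)·I) = 2, so dim ker(A − (-3)·I) = n − 2 = 2

Summary:
  λ = -3: algebraic multiplicity = 4, geometric multiplicity = 2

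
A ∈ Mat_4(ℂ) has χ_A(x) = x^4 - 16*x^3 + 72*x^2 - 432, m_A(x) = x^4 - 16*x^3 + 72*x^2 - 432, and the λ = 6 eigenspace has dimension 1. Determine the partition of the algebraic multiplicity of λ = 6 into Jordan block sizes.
Block sizes for λ = 6: [3]

Step 1 — from the characteristic polynomial, algebraic multiplicity of λ = 6 is 3. From dim ker(A − (6)·I) = 1, there are exactly 1 Jordan blocks for λ = 6.
Step 2 — from the minimal polynomial, the factor (x − 6)^3 tells us the largest block for λ = 6 has size 3.
Step 3 — with total size 3, 1 blocks, and largest block 3, the block sizes (in nonincreasing order) are [3].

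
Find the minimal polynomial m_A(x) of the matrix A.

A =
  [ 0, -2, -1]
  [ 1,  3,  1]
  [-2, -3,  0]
x^3 - 3*x^2 + 3*x - 1

The characteristic polynomial is χ_A(x) = (x - 1)^3, so the eigenvalues are known. The minimal polynomial is
  m_A(x) = Π_λ (x − λ)^{k_λ}
where k_λ is the size of the *largest* Jordan block for λ (equivalently, the smallest k with (A − λI)^k v = 0 for every generalised eigenvector v of λ).

  λ = 1: largest Jordan block has size 3, contributing (x − 1)^3

So m_A(x) = (x - 1)^3 = x^3 - 3*x^2 + 3*x - 1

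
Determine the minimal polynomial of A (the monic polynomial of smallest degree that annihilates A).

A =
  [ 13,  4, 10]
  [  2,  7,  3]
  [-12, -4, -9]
x^3 - 11*x^2 + 35*x - 25

The characteristic polynomial is χ_A(x) = (x - 5)^2*(x - 1), so the eigenvalues are known. The minimal polynomial is
  m_A(x) = Π_λ (x − λ)^{k_λ}
where k_λ is the size of the *largest* Jordan block for λ (equivalently, the smallest k with (A − λI)^k v = 0 for every generalised eigenvector v of λ).

  λ = 1: largest Jordan block has size 1, contributing (x − 1)
  λ = 5: largest Jordan block has size 2, contributing (x − 5)^2

So m_A(x) = (x - 5)^2*(x - 1) = x^3 - 11*x^2 + 35*x - 25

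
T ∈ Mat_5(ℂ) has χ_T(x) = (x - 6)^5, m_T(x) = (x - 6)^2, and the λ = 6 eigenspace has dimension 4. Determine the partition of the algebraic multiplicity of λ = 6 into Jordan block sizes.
Block sizes for λ = 6: [2, 1, 1, 1]

Step 1 — from the characteristic polynomial, algebraic multiplicity of λ = 6 is 5. From dim ker(T − (6)·I) = 4, there are exactly 4 Jordan blocks for λ = 6.
Step 2 — from the minimal polynomial, the factor (x − 6)^2 tells us the largest block for λ = 6 has size 2.
Step 3 — with total size 5, 4 blocks, and largest block 2, the block sizes (in nonincreasing order) are [2, 1, 1, 1].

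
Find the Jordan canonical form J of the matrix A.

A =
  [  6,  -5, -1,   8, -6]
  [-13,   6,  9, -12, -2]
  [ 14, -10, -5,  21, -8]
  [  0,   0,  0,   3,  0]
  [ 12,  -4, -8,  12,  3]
J_1(1) ⊕ J_3(3) ⊕ J_1(3)

The characteristic polynomial is
  det(x·I − A) = x^5 - 13*x^4 + 66*x^3 - 162*x^2 + 189*x - 81 = (x - 3)^4*(x - 1)

Eigenvalues and multiplicities (the geometric multiplicity of λ is n − rank(A − λI), which equals the number of Jordan blocks for λ):
  λ = 1: algebraic multiplicity = 1, geometric multiplicity = 1
  λ = 3: algebraic multiplicity = 4, geometric multiplicity = 2

Determining the block sizes for each eigenvalue:
  λ = 1: one block (gm = 1), so the single block has size am = 1 → block sizes [1]
  λ = 3: with am = 4 and gm = 2, the partition is not yet determined (e.g. several partitions of 4 into 2 parts exist). Let N = A − (3)·I. Computing rank(N^1) = 3, rank(N^2) = 2, rank(N^3) = 1; the number of blocks of size ≥ j is rank(N^{j−1}) − rank(N^j), giving [2, 1, 1]. So we have 1 block(s) of size 3, 1 block(s) of size 1 → block sizes [3, 1]

Assembling the blocks gives a Jordan form
J =
  [1, 0, 0, 0, 0]
  [0, 3, 1, 0, 0]
  [0, 0, 3, 1, 0]
  [0, 0, 0, 3, 0]
  [0, 0, 0, 0, 3]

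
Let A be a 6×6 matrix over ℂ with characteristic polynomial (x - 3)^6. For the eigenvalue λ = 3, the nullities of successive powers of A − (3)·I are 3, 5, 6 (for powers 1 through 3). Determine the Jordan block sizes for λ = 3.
Block sizes for λ = 3: [3, 2, 1]

From the dimensions of kernels of powers, the number of Jordan blocks of size at least j is d_j − d_{j−1} where d_j = dim ker(N^j) (with d_0 = 0). Computing the differences gives [3, 2, 1].
The number of blocks of size exactly k is (#blocks of size ≥ k) − (#blocks of size ≥ k + 1), so the partition is: 1 block(s) of size 1, 1 block(s) of size 2, 1 block(s) of size 3.
In nonincreasing order the block sizes are [3, 2, 1].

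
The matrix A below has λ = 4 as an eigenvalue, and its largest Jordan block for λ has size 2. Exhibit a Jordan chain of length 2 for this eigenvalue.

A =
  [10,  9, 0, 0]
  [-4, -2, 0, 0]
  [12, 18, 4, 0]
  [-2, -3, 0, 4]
A Jordan chain for λ = 4 of length 2:
v_1 = (6, -4, 12, -2)ᵀ
v_2 = (1, 0, 0, 0)ᵀ

Let N = A − (4)·I. We want v_2 with N^2 v_2 = 0 but N^1 v_2 ≠ 0; then v_{j-1} := N · v_j for j = 2, …, 2.

Pick v_2 = (1, 0, 0, 0)ᵀ.
Then v_1 = N · v_2 = (6, -4, 12, -2)ᵀ.

Sanity check: (A − (4)·I) v_1 = (0, 0, 0, 0)ᵀ = 0. ✓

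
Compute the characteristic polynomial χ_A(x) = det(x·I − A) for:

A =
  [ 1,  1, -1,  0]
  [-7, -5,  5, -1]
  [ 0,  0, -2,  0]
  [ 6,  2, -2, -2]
x^4 + 8*x^3 + 24*x^2 + 32*x + 16

Expanding det(x·I − A) (e.g. by cofactor expansion or by noting that A is similar to its Jordan form J, which has the same characteristic polynomial as A) gives
  χ_A(x) = x^4 + 8*x^3 + 24*x^2 + 32*x + 16
which factors as (x + 2)^4. The eigenvalues (with algebraic multiplicities) are λ = -2 with multiplicity 4.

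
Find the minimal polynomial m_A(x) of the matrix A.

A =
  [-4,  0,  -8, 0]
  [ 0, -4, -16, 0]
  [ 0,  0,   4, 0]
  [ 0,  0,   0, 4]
x^2 - 16

The characteristic polynomial is χ_A(x) = (x - 4)^2*(x + 4)^2, so the eigenvalues are known. The minimal polynomial is
  m_A(x) = Π_λ (x − λ)^{k_λ}
where k_λ is the size of the *largest* Jordan block for λ (equivalently, the smallest k with (A − λI)^k v = 0 for every generalised eigenvector v of λ).

  λ = -4: largest Jordan block has size 1, contributing (x + 4)
  λ = 4: largest Jordan block has size 1, contributing (x − 4)

So m_A(x) = (x - 4)*(x + 4) = x^2 - 16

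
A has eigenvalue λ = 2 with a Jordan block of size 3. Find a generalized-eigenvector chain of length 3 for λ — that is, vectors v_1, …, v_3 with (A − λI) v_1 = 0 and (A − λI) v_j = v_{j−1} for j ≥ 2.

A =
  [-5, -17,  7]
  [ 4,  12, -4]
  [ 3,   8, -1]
A Jordan chain for λ = 2 of length 3:
v_1 = (2, 0, 2)ᵀ
v_2 = (-7, 4, 3)ᵀ
v_3 = (1, 0, 0)ᵀ

Let N = A − (2)·I. We want v_3 with N^3 v_3 = 0 but N^2 v_3 ≠ 0; then v_{j-1} := N · v_j for j = 3, …, 2.

Pick v_3 = (1, 0, 0)ᵀ.
Then v_2 = N · v_3 = (-7, 4, 3)ᵀ.
Then v_1 = N · v_2 = (2, 0, 2)ᵀ.

Sanity check: (A − (2)·I) v_1 = (0, 0, 0)ᵀ = 0. ✓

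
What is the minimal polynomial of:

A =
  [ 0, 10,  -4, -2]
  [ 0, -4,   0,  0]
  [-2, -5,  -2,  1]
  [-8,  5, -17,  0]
x^3 + 2*x^2 - 7*x + 4

The characteristic polynomial is χ_A(x) = (x - 1)^2*(x + 4)^2, so the eigenvalues are known. The minimal polynomial is
  m_A(x) = Π_λ (x − λ)^{k_λ}
where k_λ is the size of the *largest* Jordan block for λ (equivalently, the smallest k with (A − λI)^k v = 0 for every generalised eigenvector v of λ).

  λ = -4: largest Jordan block has size 1, contributing (x + 4)
  λ = 1: largest Jordan block has size 2, contributing (x − 1)^2

So m_A(x) = (x - 1)^2*(x + 4) = x^3 + 2*x^2 - 7*x + 4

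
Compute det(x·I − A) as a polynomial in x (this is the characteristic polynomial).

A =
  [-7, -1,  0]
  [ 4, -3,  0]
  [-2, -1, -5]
x^3 + 15*x^2 + 75*x + 125

Expanding det(x·I − A) (e.g. by cofactor expansion or by noting that A is similar to its Jordan form J, which has the same characteristic polynomial as A) gives
  χ_A(x) = x^3 + 15*x^2 + 75*x + 125
which factors as (x + 5)^3. The eigenvalues (with algebraic multiplicities) are λ = -5 with multiplicity 3.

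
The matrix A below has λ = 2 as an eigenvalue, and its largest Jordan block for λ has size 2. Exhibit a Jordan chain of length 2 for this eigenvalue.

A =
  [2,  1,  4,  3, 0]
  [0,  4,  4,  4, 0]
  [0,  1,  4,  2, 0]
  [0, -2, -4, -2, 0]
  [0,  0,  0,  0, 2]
A Jordan chain for λ = 2 of length 2:
v_1 = (1, 2, 1, -2, 0)ᵀ
v_2 = (0, 1, 0, 0, 0)ᵀ

Let N = A − (2)·I. We want v_2 with N^2 v_2 = 0 but N^1 v_2 ≠ 0; then v_{j-1} := N · v_j for j = 2, …, 2.

Pick v_2 = (0, 1, 0, 0, 0)ᵀ.
Then v_1 = N · v_2 = (1, 2, 1, -2, 0)ᵀ.

Sanity check: (A − (2)·I) v_1 = (0, 0, 0, 0, 0)ᵀ = 0. ✓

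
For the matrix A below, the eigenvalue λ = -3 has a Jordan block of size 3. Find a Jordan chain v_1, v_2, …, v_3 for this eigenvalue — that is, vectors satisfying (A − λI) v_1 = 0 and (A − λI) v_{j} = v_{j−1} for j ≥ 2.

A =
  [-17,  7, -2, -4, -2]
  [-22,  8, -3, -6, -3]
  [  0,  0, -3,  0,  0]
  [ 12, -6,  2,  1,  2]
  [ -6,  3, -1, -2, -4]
A Jordan chain for λ = -3 of length 3:
v_1 = (6, 12, 0, 0, 0)ᵀ
v_2 = (-14, -22, 0, 12, -6)ᵀ
v_3 = (1, 0, 0, 0, 0)ᵀ

Let N = A − (-3)·I. We want v_3 with N^3 v_3 = 0 but N^2 v_3 ≠ 0; then v_{j-1} := N · v_j for j = 3, …, 2.

Pick v_3 = (1, 0, 0, 0, 0)ᵀ.
Then v_2 = N · v_3 = (-14, -22, 0, 12, -6)ᵀ.
Then v_1 = N · v_2 = (6, 12, 0, 0, 0)ᵀ.

Sanity check: (A − (-3)·I) v_1 = (0, 0, 0, 0, 0)ᵀ = 0. ✓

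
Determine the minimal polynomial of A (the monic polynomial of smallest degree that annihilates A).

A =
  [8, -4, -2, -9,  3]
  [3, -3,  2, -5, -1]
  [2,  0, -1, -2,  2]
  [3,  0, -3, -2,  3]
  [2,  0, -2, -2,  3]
x^3 - 3*x^2 + 3*x - 1

The characteristic polynomial is χ_A(x) = (x - 1)^5, so the eigenvalues are known. The minimal polynomial is
  m_A(x) = Π_λ (x − λ)^{k_λ}
where k_λ is the size of the *largest* Jordan block for λ (equivalently, the smallest k with (A − λI)^k v = 0 for every generalised eigenvector v of λ).

  λ = 1: largest Jordan block has size 3, contributing (x − 1)^3

So m_A(x) = (x - 1)^3 = x^3 - 3*x^2 + 3*x - 1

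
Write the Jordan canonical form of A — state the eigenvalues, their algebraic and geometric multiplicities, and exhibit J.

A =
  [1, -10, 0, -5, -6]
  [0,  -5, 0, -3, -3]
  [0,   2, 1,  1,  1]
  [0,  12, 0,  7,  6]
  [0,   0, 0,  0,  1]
J_2(1) ⊕ J_2(1) ⊕ J_1(1)

The characteristic polynomial is
  det(x·I − A) = x^5 - 5*x^4 + 10*x^3 - 10*x^2 + 5*x - 1 = (x - 1)^5

Eigenvalues and multiplicities (the geometric multiplicity of λ is n − rank(A − λI), which equals the number of Jordan blocks for λ):
  λ = 1: algebraic multiplicity = 5, geometric multiplicity = 3

Determining the block sizes for each eigenvalue:
  λ = 1: with am = 5 and gm = 3, the partition is not yet determined (e.g. several partitions of 5 into 3 parts exist). Let N = A − (1)·I. Computing rank(N^1) = 2, rank(N^2) = 0; the number of blocks of size ≥ j is rank(N^{j−1}) − rank(N^j), giving [3, 2]. So we have 2 block(s) of size 2, 1 block(s) of size 1 → block sizes [2, 2, 1]

Assembling the blocks gives a Jordan form
J =
  [1, 1, 0, 0, 0]
  [0, 1, 0, 0, 0]
  [0, 0, 1, 1, 0]
  [0, 0, 0, 1, 0]
  [0, 0, 0, 0, 1]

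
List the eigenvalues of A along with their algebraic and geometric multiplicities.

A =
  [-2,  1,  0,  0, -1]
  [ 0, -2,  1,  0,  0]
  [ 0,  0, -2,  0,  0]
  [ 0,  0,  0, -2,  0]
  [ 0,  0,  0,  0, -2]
λ = -2: alg = 5, geom = 3

Step 1 — factor the characteristic polynomial to read off the algebraic multiplicities:
  χ_A(x) = (x + 2)^5

Step 2 — compute geometric multiplicities via the rank-nullity identity g(λ) = n − rank(A − λI):
  rank(A − (-2)·I) = 2, so dim ker(A − (-2)·I) = n − 2 = 3

Summary:
  λ = -2: algebraic multiplicity = 5, geometric multiplicity = 3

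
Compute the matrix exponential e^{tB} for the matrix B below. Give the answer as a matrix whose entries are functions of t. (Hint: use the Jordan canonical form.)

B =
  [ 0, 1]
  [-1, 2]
e^{tB} =
  [-t*exp(t) + exp(t), t*exp(t)]
  [-t*exp(t), t*exp(t) + exp(t)]

Strategy: write B = P · J · P⁻¹ where J is a Jordan canonical form, so e^{tB} = P · e^{tJ} · P⁻¹, and e^{tJ} can be computed block-by-block.

B has Jordan form
J =
  [1, 1]
  [0, 1]
(up to reordering of blocks).

Per-block formulas:
  For a 2×2 Jordan block J_2(1): exp(t · J_2(1)) = e^(1t)·(I + t·N), where N is the 2×2 nilpotent shift.

After assembling e^{tJ} and conjugating by P, we get:

e^{tB} =
  [-t*exp(t) + exp(t), t*exp(t)]
  [-t*exp(t), t*exp(t) + exp(t)]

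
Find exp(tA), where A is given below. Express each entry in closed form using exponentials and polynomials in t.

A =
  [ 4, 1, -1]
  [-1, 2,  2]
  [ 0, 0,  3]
e^{tA} =
  [t*exp(3*t) + exp(3*t), t*exp(3*t), t^2*exp(3*t)/2 - t*exp(3*t)]
  [-t*exp(3*t), -t*exp(3*t) + exp(3*t), -t^2*exp(3*t)/2 + 2*t*exp(3*t)]
  [0, 0, exp(3*t)]

Strategy: write A = P · J · P⁻¹ where J is a Jordan canonical form, so e^{tA} = P · e^{tJ} · P⁻¹, and e^{tJ} can be computed block-by-block.

A has Jordan form
J =
  [3, 1, 0]
  [0, 3, 1]
  [0, 0, 3]
(up to reordering of blocks).

Per-block formulas:
  For a 3×3 Jordan block J_3(3): exp(t · J_3(3)) = e^(3t)·(I + t·N + (t^2/2)·N^2), where N is the 3×3 nilpotent shift.

After assembling e^{tJ} and conjugating by P, we get:

e^{tA} =
  [t*exp(3*t) + exp(3*t), t*exp(3*t), t^2*exp(3*t)/2 - t*exp(3*t)]
  [-t*exp(3*t), -t*exp(3*t) + exp(3*t), -t^2*exp(3*t)/2 + 2*t*exp(3*t)]
  [0, 0, exp(3*t)]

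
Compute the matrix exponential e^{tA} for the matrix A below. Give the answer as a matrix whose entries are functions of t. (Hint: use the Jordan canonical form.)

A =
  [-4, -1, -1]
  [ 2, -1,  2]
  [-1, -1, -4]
e^{tA} =
  [-t*exp(-3*t) + exp(-3*t), -t*exp(-3*t), -t*exp(-3*t)]
  [2*t*exp(-3*t), 2*t*exp(-3*t) + exp(-3*t), 2*t*exp(-3*t)]
  [-t*exp(-3*t), -t*exp(-3*t), -t*exp(-3*t) + exp(-3*t)]

Strategy: write A = P · J · P⁻¹ where J is a Jordan canonical form, so e^{tA} = P · e^{tJ} · P⁻¹, and e^{tJ} can be computed block-by-block.

A has Jordan form
J =
  [-3,  1,  0]
  [ 0, -3,  0]
  [ 0,  0, -3]
(up to reordering of blocks).

Per-block formulas:
  For a 1×1 block at λ = -3: exp(t · [-3]) = [e^(-3t)].
  For a 2×2 Jordan block J_2(-3): exp(t · J_2(-3)) = e^(-3t)·(I + t·N), where N is the 2×2 nilpotent shift.

After assembling e^{tJ} and conjugating by P, we get:

e^{tA} =
  [-t*exp(-3*t) + exp(-3*t), -t*exp(-3*t), -t*exp(-3*t)]
  [2*t*exp(-3*t), 2*t*exp(-3*t) + exp(-3*t), 2*t*exp(-3*t)]
  [-t*exp(-3*t), -t*exp(-3*t), -t*exp(-3*t) + exp(-3*t)]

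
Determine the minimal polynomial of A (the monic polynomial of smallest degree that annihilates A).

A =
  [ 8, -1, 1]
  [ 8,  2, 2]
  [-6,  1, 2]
x^3 - 12*x^2 + 48*x - 64

The characteristic polynomial is χ_A(x) = (x - 4)^3, so the eigenvalues are known. The minimal polynomial is
  m_A(x) = Π_λ (x − λ)^{k_λ}
where k_λ is the size of the *largest* Jordan block for λ (equivalently, the smallest k with (A − λI)^k v = 0 for every generalised eigenvector v of λ).

  λ = 4: largest Jordan block has size 3, contributing (x − 4)^3

So m_A(x) = (x - 4)^3 = x^3 - 12*x^2 + 48*x - 64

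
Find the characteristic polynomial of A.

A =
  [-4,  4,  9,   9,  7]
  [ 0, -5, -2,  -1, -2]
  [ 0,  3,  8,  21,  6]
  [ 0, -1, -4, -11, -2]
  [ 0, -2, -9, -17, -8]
x^5 + 20*x^4 + 160*x^3 + 640*x^2 + 1280*x + 1024

Expanding det(x·I − A) (e.g. by cofactor expansion or by noting that A is similar to its Jordan form J, which has the same characteristic polynomial as A) gives
  χ_A(x) = x^5 + 20*x^4 + 160*x^3 + 640*x^2 + 1280*x + 1024
which factors as (x + 4)^5. The eigenvalues (with algebraic multiplicities) are λ = -4 with multiplicity 5.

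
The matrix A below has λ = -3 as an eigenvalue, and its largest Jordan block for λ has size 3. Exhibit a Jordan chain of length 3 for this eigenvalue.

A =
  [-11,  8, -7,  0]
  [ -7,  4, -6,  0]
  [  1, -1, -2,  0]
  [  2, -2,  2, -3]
A Jordan chain for λ = -3 of length 3:
v_1 = (1, 1, 0, 0)ᵀ
v_2 = (-8, -7, 1, 2)ᵀ
v_3 = (1, 0, 0, 0)ᵀ

Let N = A − (-3)·I. We want v_3 with N^3 v_3 = 0 but N^2 v_3 ≠ 0; then v_{j-1} := N · v_j for j = 3, …, 2.

Pick v_3 = (1, 0, 0, 0)ᵀ.
Then v_2 = N · v_3 = (-8, -7, 1, 2)ᵀ.
Then v_1 = N · v_2 = (1, 1, 0, 0)ᵀ.

Sanity check: (A − (-3)·I) v_1 = (0, 0, 0, 0)ᵀ = 0. ✓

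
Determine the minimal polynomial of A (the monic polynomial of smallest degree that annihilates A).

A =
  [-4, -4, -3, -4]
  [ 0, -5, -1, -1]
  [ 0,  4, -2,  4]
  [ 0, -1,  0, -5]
x^3 + 12*x^2 + 48*x + 64

The characteristic polynomial is χ_A(x) = (x + 4)^4, so the eigenvalues are known. The minimal polynomial is
  m_A(x) = Π_λ (x − λ)^{k_λ}
where k_λ is the size of the *largest* Jordan block for λ (equivalently, the smallest k with (A − λI)^k v = 0 for every generalised eigenvector v of λ).

  λ = -4: largest Jordan block has size 3, contributing (x + 4)^3

So m_A(x) = (x + 4)^3 = x^3 + 12*x^2 + 48*x + 64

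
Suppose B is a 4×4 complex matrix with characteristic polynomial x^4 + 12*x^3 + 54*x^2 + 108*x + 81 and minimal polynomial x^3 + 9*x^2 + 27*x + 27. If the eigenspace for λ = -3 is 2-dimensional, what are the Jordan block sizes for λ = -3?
Block sizes for λ = -3: [3, 1]

Step 1 — from the characteristic polynomial, algebraic multiplicity of λ = -3 is 4. From dim ker(B − (-3)·I) = 2, there are exactly 2 Jordan blocks for λ = -3.
Step 2 — from the minimal polynomial, the factor (x + 3)^3 tells us the largest block for λ = -3 has size 3.
Step 3 — with total size 4, 2 blocks, and largest block 3, the block sizes (in nonincreasing order) are [3, 1].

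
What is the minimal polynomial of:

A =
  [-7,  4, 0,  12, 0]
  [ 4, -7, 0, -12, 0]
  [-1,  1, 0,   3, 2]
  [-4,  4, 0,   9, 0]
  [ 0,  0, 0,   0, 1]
x^3 + 2*x^2 - 3*x

The characteristic polynomial is χ_A(x) = x*(x - 1)^2*(x + 3)^2, so the eigenvalues are known. The minimal polynomial is
  m_A(x) = Π_λ (x − λ)^{k_λ}
where k_λ is the size of the *largest* Jordan block for λ (equivalently, the smallest k with (A − λI)^k v = 0 for every generalised eigenvector v of λ).

  λ = -3: largest Jordan block has size 1, contributing (x + 3)
  λ = 0: largest Jordan block has size 1, contributing (x − 0)
  λ = 1: largest Jordan block has size 1, contributing (x − 1)

So m_A(x) = x*(x - 1)*(x + 3) = x^3 + 2*x^2 - 3*x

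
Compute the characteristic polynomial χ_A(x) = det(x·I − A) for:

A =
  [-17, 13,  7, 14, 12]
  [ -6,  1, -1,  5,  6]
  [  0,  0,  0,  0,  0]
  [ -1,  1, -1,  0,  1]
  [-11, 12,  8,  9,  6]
x^5 + 10*x^4 + 25*x^3

Expanding det(x·I − A) (e.g. by cofactor expansion or by noting that A is similar to its Jordan form J, which has the same characteristic polynomial as A) gives
  χ_A(x) = x^5 + 10*x^4 + 25*x^3
which factors as x^3*(x + 5)^2. The eigenvalues (with algebraic multiplicities) are λ = -5 with multiplicity 2, λ = 0 with multiplicity 3.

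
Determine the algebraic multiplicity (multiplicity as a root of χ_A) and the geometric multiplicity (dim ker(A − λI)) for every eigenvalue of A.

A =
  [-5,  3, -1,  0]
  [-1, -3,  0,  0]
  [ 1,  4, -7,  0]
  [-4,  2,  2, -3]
λ = -5: alg = 3, geom = 1; λ = -3: alg = 1, geom = 1

Step 1 — factor the characteristic polynomial to read off the algebraic multiplicities:
  χ_A(x) = (x + 3)*(x + 5)^3

Step 2 — compute geometric multiplicities via the rank-nullity identity g(λ) = n − rank(A − λI):
  rank(A − (-5)·I) = 3, so dim ker(A − (-5)·I) = n − 3 = 1
  rank(A − (-3)·I) = 3, so dim ker(A − (-3)·I) = n − 3 = 1

Summary:
  λ = -5: algebraic multiplicity = 3, geometric multiplicity = 1
  λ = -3: algebraic multiplicity = 1, geometric multiplicity = 1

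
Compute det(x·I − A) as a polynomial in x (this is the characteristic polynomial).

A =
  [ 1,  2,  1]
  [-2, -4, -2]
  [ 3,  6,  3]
x^3

Expanding det(x·I − A) (e.g. by cofactor expansion or by noting that A is similar to its Jordan form J, which has the same characteristic polynomial as A) gives
  χ_A(x) = x^3
which factors as x^3. The eigenvalues (with algebraic multiplicities) are λ = 0 with multiplicity 3.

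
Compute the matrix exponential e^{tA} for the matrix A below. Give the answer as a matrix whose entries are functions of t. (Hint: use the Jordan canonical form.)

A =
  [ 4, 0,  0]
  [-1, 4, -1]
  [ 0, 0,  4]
e^{tA} =
  [exp(4*t), 0, 0]
  [-t*exp(4*t), exp(4*t), -t*exp(4*t)]
  [0, 0, exp(4*t)]

Strategy: write A = P · J · P⁻¹ where J is a Jordan canonical form, so e^{tA} = P · e^{tJ} · P⁻¹, and e^{tJ} can be computed block-by-block.

A has Jordan form
J =
  [4, 1, 0]
  [0, 4, 0]
  [0, 0, 4]
(up to reordering of blocks).

Per-block formulas:
  For a 2×2 Jordan block J_2(4): exp(t · J_2(4)) = e^(4t)·(I + t·N), where N is the 2×2 nilpotent shift.
  For a 1×1 block at λ = 4: exp(t · [4]) = [e^(4t)].

After assembling e^{tJ} and conjugating by P, we get:

e^{tA} =
  [exp(4*t), 0, 0]
  [-t*exp(4*t), exp(4*t), -t*exp(4*t)]
  [0, 0, exp(4*t)]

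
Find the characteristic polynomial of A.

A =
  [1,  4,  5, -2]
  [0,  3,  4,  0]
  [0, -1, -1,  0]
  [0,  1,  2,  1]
x^4 - 4*x^3 + 6*x^2 - 4*x + 1

Expanding det(x·I − A) (e.g. by cofactor expansion or by noting that A is similar to its Jordan form J, which has the same characteristic polynomial as A) gives
  χ_A(x) = x^4 - 4*x^3 + 6*x^2 - 4*x + 1
which factors as (x - 1)^4. The eigenvalues (with algebraic multiplicities) are λ = 1 with multiplicity 4.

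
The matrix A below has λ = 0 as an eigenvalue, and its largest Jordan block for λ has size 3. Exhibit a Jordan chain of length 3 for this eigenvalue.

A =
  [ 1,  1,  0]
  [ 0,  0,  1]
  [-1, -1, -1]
A Jordan chain for λ = 0 of length 3:
v_1 = (1, -1, 0)ᵀ
v_2 = (1, 0, -1)ᵀ
v_3 = (1, 0, 0)ᵀ

Let N = A − (0)·I. We want v_3 with N^3 v_3 = 0 but N^2 v_3 ≠ 0; then v_{j-1} := N · v_j for j = 3, …, 2.

Pick v_3 = (1, 0, 0)ᵀ.
Then v_2 = N · v_3 = (1, 0, -1)ᵀ.
Then v_1 = N · v_2 = (1, -1, 0)ᵀ.

Sanity check: (A − (0)·I) v_1 = (0, 0, 0)ᵀ = 0. ✓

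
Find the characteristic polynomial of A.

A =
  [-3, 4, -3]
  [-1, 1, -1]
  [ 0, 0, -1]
x^3 + 3*x^2 + 3*x + 1

Expanding det(x·I − A) (e.g. by cofactor expansion or by noting that A is similar to its Jordan form J, which has the same characteristic polynomial as A) gives
  χ_A(x) = x^3 + 3*x^2 + 3*x + 1
which factors as (x + 1)^3. The eigenvalues (with algebraic multiplicities) are λ = -1 with multiplicity 3.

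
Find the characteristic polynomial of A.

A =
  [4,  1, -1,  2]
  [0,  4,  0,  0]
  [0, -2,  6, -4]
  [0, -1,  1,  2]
x^4 - 16*x^3 + 96*x^2 - 256*x + 256

Expanding det(x·I − A) (e.g. by cofactor expansion or by noting that A is similar to its Jordan form J, which has the same characteristic polynomial as A) gives
  χ_A(x) = x^4 - 16*x^3 + 96*x^2 - 256*x + 256
which factors as (x - 4)^4. The eigenvalues (with algebraic multiplicities) are λ = 4 with multiplicity 4.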